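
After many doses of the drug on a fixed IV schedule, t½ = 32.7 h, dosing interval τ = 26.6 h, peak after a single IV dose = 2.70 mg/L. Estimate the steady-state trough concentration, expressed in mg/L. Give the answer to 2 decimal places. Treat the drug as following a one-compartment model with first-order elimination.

3.56 mg/L

k = ln2 / t½ = 0.693147 / 32.7 = 0.02120 h⁻¹
e^(−kτ) = e^(−0.02120 × 26.6) = 0.5690
Accumulation ratio R = 1 / (1 − e^(−kτ)) = 1 / (1 − 0.5690) = 2.320
Steady-state trough = C₀ × R × e^(−kτ) = 2.70 × 2.320 × 0.5690 = 3.564 mg/L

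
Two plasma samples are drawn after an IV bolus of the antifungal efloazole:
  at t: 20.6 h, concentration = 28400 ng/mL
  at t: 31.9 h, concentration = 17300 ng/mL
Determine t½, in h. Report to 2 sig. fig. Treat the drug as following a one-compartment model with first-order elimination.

k = ln(C₁/C₂) / (t₂ − t₁) = ln(28400/17300) / (31.9 − 20.6)
  = 0.4957 / 11.30 = 0.04387 h⁻¹
t½ = ln2 / k = 0.693147 / 0.04387 = 15.80 h

16 h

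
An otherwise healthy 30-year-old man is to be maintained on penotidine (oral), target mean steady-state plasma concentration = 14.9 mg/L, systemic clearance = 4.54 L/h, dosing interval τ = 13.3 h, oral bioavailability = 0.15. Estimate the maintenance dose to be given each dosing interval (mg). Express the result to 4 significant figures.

At steady state, F × (Dose/τ) = Css × CL.
Dose = Css × CL × τ / F = 14.9 × 4.540 × 13.3 / 0.15 = 5998 mg

5998 mg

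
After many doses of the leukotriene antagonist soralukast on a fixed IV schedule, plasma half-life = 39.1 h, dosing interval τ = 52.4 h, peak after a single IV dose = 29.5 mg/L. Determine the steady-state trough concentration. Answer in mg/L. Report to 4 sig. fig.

k = ln2 / t½ = 0.693147 / 39.1 = 0.01773 h⁻¹
e^(−kτ) = e^(−0.01773 × 52.4) = 0.3949
Accumulation ratio R = 1 / (1 − e^(−kτ)) = 1 / (1 − 0.3949) = 1.653
Steady-state trough = C₀ × R × e^(−kτ) = 29.5 × 1.653 × 0.3949 = 19.26 mg/L

19.26 mg/L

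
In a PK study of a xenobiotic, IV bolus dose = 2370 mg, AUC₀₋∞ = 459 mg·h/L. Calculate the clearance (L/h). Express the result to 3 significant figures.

5.16 L/h

CL = Dose / AUC = 2370 / 459 = 5.163 L/h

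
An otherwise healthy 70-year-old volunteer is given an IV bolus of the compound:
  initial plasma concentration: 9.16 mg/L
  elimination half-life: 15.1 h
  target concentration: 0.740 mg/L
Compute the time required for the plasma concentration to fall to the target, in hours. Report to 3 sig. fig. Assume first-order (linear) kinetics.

k = ln2 / t½ = 0.693147 / 15.1 = 0.04590 h⁻¹
t = ln(C₀ / C) / k = ln(9.160 / 0.740) / 0.04590
  = ln(12.38) / 0.04590 = 2.516 / 0.04590 = 54.81 h

54.8 h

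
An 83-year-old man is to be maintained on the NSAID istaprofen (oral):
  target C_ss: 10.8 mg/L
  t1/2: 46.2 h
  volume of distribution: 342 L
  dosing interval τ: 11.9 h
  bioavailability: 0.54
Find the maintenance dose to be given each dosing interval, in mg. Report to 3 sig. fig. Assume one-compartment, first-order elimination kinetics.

1220 mg

k = ln2 / t½ = 0.693147 / 46.2 = 0.01500 h⁻¹
CL = k × Vd = 0.01500 × 342 = 5.130 L/h
At steady state, F × (Dose/τ) = Css × CL.
Dose = Css × CL × τ / F = 10.8 × 5.130 × 11.9 / 0.54 = 1221 mg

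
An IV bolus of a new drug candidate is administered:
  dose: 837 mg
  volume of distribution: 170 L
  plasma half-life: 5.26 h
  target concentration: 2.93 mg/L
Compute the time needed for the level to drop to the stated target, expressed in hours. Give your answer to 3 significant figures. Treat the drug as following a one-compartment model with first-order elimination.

C₀ = Dose / Vd = 837.0 / 170 = 4.924 mg/L
k = ln2 / t½ = 0.693147 / 5.26 = 0.1318 h⁻¹
t = ln(C₀ / C) / k = ln(4.924 / 2.93) / 0.1318
  = ln(1.681) / 0.1318 = 0.5194 / 0.1318 = 3.941 h

3.94 h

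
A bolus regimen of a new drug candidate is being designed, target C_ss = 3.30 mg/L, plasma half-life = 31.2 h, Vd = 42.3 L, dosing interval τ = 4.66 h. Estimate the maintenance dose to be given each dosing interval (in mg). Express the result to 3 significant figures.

k = ln2 / t½ = 0.693147 / 31.2 = 0.02222 h⁻¹
CL = k × Vd = 0.02222 × 42.3 = 0.9399 L/h
At steady state, Dose/τ = Css × CL.
Dose = Css × CL × τ = 3.30 × 0.9399 × 4.66 = 14.45 mg

14.5 mg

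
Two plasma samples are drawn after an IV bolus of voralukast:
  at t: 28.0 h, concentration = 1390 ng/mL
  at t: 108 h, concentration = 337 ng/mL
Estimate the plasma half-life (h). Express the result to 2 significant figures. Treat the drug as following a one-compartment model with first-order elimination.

k = ln(C₁/C₂) / (t₂ − t₁) = ln(1390/337) / (108 − 28.0)
  = 1.417 / 80.00 = 0.01771 h⁻¹
t½ = ln2 / k = 0.693147 / 0.01771 = 39.14 h

39 h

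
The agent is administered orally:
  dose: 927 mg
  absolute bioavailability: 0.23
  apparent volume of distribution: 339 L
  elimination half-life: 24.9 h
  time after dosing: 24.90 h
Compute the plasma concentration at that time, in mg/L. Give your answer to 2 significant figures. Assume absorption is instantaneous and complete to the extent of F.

Amount reaching circulation = F × Dose = 0.23 × 927.0 = 213.2 mg
C₀ = F·Dose / Vd = 213.2 / 339 = 0.6289 mg/L
k = ln2 / t½ = 0.693147 / 24.9 = 0.02784 h⁻¹
t / t½ = 24.90 / 24.9 = 1 half-lives
C = C₀ × (1/2)^1 = 0.6289 × 0.5000 = 0.3145 mg/L

0.31 mg/L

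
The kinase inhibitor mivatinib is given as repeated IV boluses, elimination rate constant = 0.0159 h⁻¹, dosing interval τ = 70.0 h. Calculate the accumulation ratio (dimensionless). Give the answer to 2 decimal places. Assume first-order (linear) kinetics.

1.49

e^(−kτ) = e^(−0.01590 × 70.0) = 0.3286
Accumulation ratio R = 1 / (1 − e^(−kτ)) = 1 / (1 − 0.3286) = 1.489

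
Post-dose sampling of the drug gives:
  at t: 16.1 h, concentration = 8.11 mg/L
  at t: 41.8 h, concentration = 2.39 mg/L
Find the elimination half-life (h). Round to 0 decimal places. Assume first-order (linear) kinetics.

k = ln(C₁/C₂) / (t₂ − t₁) = ln(8.11/2.39) / (41.8 − 16.1)
  = 1.222 / 25.70 = 0.04755 h⁻¹
t½ = ln2 / k = 0.693147 / 0.04755 = 14.58 h

15 h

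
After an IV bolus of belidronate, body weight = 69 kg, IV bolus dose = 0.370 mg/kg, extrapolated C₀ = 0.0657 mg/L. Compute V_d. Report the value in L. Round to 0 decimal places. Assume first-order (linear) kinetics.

389 L

Dose = 0.370 × 69 = 25.53 mg
Vd = Dose / C₀ = 25.53 / 0.0657 = 388.6 L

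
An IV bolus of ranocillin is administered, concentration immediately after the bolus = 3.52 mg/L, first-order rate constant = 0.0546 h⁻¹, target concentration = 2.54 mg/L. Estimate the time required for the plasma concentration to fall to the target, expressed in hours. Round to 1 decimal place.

6.0 h

t = ln(C₀ / C) / k = ln(3.520 / 2.54) / 0.05460
  = ln(1.386) / 0.05460 = 0.3264 / 0.05460 = 5.978 h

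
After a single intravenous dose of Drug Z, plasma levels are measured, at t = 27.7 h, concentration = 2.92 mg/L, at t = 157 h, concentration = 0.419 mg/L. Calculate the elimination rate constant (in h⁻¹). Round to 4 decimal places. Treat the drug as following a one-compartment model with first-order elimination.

k = ln(C₁/C₂) / (t₂ − t₁) = ln(2.92/0.419) / (157 − 27.7)
  = 1.941 / 129.3 = 0.01501 h⁻¹

0.0150 h⁻¹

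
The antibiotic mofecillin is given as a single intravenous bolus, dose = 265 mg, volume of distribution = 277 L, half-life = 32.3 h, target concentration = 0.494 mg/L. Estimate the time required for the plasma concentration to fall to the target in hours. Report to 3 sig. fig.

30.8 h

C₀ = Dose / Vd = 265.0 / 277 = 0.9567 mg/L
k = ln2 / t½ = 0.693147 / 32.3 = 0.02146 h⁻¹
t = ln(C₀ / C) / k = ln(0.9567 / 0.494) / 0.02146
  = ln(1.937) / 0.02146 = 0.6611 / 0.02146 = 30.81 h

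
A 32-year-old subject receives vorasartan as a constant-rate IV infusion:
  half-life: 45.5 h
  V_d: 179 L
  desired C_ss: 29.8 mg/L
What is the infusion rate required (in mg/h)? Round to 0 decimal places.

k = ln2 / t½ = 0.693147 / 45.5 = 0.01523 h⁻¹
CL = k × Vd = 0.01523 × 179 = 2.726 L/h
At steady state, infusion rate R₀ = Css × CL = 29.8 × 2.726 = 81.23 mg/h

81 mg/h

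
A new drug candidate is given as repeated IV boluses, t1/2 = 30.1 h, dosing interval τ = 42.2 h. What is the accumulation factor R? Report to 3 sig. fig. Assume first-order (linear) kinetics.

k = ln2 / t½ = 0.693147 / 30.1 = 0.02303 h⁻¹
e^(−kτ) = e^(−0.02303 × 42.2) = 0.3784
Accumulation ratio R = 1 / (1 − e^(−kτ)) = 1 / (1 − 0.3784) = 1.609

1.61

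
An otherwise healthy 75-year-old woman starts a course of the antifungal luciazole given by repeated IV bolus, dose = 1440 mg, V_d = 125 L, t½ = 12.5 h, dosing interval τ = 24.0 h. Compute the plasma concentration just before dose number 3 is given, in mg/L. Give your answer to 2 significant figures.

3.8 mg/L

C₀ per dose = Dose / Vd = 1440 / 125 = 11.52 mg/L
k = ln2 / t½ = 0.693147 / 12.5 = 0.05545 h⁻¹
Fraction remaining after one interval: r = e^(−kτ) = e^(−0.05545 × 24.0) = 0.2643
Before dose 3, 2 doses have been given (aged 1τ, 2τ).
C_trough = C₀ × (r + r²) = 11.52 × (0.2643 + 0.06985) = 3.849 mg/L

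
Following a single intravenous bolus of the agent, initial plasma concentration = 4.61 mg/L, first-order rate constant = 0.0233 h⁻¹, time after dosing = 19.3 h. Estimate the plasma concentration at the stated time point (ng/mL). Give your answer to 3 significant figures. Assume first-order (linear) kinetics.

C = C₀ · e^(−k·t) = 4.610 × e^(−0.02330 × 19.3)
  = 4.610 × 0.6378 = 2.940 mg/L
Convert: 2.940 mg/L × 1000 = 2940 ng/mL

2940 ng/mL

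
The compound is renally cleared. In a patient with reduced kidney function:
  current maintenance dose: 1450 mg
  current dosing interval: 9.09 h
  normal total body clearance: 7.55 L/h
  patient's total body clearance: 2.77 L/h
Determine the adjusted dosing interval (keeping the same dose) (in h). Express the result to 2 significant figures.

25 h

To keep the same average steady-state level, dosing rate must scale with clearance.
CL ratio = 2.77 / 7.55 = 0.3669
New interval (same dose) = 9.09 / 0.3669 = 24.78 h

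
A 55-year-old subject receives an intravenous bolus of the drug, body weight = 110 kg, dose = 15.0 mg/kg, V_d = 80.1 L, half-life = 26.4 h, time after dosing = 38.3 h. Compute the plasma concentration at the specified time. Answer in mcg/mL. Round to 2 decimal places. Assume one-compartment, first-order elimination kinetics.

Total dose = 15.0 × 110 = 1650 mg
C₀ = Dose / Vd = 1650 / 80.1 = 20.60 mg/L
k = ln2 / t½ = 0.693147 / 26.4 = 0.02626 h⁻¹
C = C₀ · e^(−k·t) = 20.60 × e^(−0.02626 × 38.3)
  = 20.60 × 0.3658 = 7.535 mg/L
(7.535 mg/L = 7.535 mcg/mL)

7.54 mcg/mL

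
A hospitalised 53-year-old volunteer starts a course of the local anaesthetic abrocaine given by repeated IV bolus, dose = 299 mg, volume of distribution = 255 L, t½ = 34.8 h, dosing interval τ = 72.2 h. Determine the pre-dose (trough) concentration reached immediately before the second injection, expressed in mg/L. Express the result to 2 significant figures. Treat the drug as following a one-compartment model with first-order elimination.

0.28 mg/L

C₀ per dose = Dose / Vd = 299 / 255 = 1.173 mg/L
k = ln2 / t½ = 0.693147 / 34.8 = 0.01992 h⁻¹
Fraction remaining after one interval: r = e^(−kτ) = e^(−0.01992 × 72.2) = 0.2373
Before dose 2, 1 dose has been given (aged 1τ).
C_trough = C₀ × r = 1.173 × 0.2373 = 0.2784 mg/L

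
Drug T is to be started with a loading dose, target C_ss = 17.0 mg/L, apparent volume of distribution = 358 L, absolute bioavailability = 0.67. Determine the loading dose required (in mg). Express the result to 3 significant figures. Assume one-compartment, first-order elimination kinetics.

9080 mg

LD = Css × Vd / F = 17.0 × 358 / 0.67 = 9084 mg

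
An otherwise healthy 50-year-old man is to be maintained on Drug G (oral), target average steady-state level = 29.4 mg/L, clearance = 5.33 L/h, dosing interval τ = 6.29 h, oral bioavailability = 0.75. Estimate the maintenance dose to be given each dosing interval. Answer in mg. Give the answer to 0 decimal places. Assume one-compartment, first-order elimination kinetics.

At steady state, F × (Dose/τ) = Css × CL.
Dose = Css × CL × τ / F = 29.4 × 5.330 × 6.29 / 0.75 = 1314 mg

1314 mg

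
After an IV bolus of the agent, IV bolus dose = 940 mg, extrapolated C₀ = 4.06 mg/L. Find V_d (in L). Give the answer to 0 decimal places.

232 L

Vd = Dose / C₀ = 940.0 / 4.06 = 231.5 L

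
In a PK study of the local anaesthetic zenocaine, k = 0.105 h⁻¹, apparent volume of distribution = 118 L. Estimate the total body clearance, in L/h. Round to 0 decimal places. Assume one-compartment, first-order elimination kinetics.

CL = k × Vd = 0.105 × 118 = 12.39 L/h

12 L/h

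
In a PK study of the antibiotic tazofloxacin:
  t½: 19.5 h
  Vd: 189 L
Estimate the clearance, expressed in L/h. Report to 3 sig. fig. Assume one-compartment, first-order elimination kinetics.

6.72 L/h

k = ln2 / t½ = 0.693147 / 19.5 = 0.03555 h⁻¹
CL = k × Vd = 0.03555 × 189 = 6.719 L/h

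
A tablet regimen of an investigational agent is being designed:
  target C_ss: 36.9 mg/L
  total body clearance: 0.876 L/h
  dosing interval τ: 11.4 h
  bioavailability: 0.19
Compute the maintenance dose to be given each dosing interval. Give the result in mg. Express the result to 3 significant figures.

1940 mg

At steady state, F × (Dose/τ) = Css × CL.
Dose = Css × CL × τ / F = 36.9 × 0.8760 × 11.4 / 0.19 = 1939 mg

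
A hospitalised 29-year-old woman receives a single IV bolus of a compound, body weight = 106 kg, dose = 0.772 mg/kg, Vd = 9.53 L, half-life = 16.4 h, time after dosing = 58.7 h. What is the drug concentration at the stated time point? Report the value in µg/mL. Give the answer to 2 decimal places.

Total dose = 0.772 × 106 = 81.83 mg
C₀ = Dose / Vd = 81.83 / 9.53 = 8.587 mg/L
k = ln2 / t½ = 0.693147 / 16.4 = 0.04227 h⁻¹
C = C₀ · e^(−k·t) = 8.587 × e^(−0.04227 × 58.7)
  = 8.587 × 0.08364 = 0.7182 mg/L
(0.7182 mg/L = 0.7182 µg/mL)

0.72 µg/mL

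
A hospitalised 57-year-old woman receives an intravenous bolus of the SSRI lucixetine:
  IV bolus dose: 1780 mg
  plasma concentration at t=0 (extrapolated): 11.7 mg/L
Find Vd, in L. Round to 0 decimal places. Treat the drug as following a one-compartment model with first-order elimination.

152 L

Vd = Dose / C₀ = 1780 / 11.7 = 152.1 L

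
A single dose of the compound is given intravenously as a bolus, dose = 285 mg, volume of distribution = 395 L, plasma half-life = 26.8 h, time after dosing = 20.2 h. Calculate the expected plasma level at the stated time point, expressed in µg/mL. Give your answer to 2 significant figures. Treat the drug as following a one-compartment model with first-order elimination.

0.43 µg/mL

C₀ = Dose / Vd = 285.0 / 395 = 0.7215 mg/L
k = ln2 / t½ = 0.693147 / 26.8 = 0.02586 h⁻¹
C = C₀ · e^(−k·t) = 0.7215 × e^(−0.02586 × 20.2)
  = 0.7215 × 0.5931 = 0.4279 mg/L
(0.4279 mg/L = 0.4279 µg/mL)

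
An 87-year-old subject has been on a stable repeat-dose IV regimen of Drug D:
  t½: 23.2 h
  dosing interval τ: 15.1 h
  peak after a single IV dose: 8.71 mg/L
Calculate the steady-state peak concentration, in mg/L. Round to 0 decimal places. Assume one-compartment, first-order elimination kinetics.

k = ln2 / t½ = 0.693147 / 23.2 = 0.02988 h⁻¹
e^(−kτ) = e^(−0.02988 × 15.1) = 0.6369
Accumulation ratio R = 1 / (1 − e^(−kτ)) = 1 / (1 − 0.6369) = 2.754
Steady-state peak = C₀ × R = 8.71 × 2.754 = 23.99 mg/L

24 mg/L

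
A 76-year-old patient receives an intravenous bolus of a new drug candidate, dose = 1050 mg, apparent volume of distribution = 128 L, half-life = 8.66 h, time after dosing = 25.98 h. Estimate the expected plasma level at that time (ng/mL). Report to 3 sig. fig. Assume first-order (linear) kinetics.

C₀ = Dose / Vd = 1050 / 128 = 8.203 mg/L
k = ln2 / t½ = 0.693147 / 8.66 = 0.08004 h⁻¹
t / t½ = 25.98 / 8.66 = 3 half-lives
C = C₀ × (1/2)^3 = 8.203 × 0.1250 = 1.025 mg/L
Convert: 1.025 mg/L × 1000 = 1025 ng/mL

1030 ng/mL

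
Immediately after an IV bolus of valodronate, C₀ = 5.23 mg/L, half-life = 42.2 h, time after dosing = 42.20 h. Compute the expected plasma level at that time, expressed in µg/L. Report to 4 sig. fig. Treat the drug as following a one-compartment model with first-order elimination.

2615 µg/L

k = ln2 / t½ = 0.693147 / 42.2 = 0.01643 h⁻¹
t / t½ = 42.20 / 42.2 = 1 half-lives
C = C₀ × (1/2)^1 = 5.230 × 0.5000 = 2.615 mg/L
Convert: 2.615 mg/L × 1000 = 2615 µg/L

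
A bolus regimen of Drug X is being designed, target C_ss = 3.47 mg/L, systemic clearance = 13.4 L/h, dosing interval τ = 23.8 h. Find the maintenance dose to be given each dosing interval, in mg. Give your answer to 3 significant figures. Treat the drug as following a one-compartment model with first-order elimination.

1110 mg

At steady state, Dose/τ = Css × CL.
Dose = Css × CL × τ = 3.47 × 13.40 × 23.8 = 1107 mg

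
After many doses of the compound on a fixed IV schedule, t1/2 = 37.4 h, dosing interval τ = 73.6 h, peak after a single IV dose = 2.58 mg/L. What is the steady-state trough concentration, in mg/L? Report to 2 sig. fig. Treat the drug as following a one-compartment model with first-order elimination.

0.89 mg/L

k = ln2 / t½ = 0.693147 / 37.4 = 0.01853 h⁻¹
e^(−kτ) = e^(−0.01853 × 73.6) = 0.2557
Accumulation ratio R = 1 / (1 − e^(−kτ)) = 1 / (1 − 0.2557) = 1.344
Steady-state trough = C₀ × R × e^(−kτ) = 2.58 × 1.344 × 0.2557 = 0.8866 mg/L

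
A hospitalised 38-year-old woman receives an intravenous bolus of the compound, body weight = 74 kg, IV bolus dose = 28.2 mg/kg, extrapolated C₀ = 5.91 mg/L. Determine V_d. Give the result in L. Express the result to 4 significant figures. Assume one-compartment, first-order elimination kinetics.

353.1 L

Dose = 28.2 × 74 = 2087 mg
Vd = Dose / C₀ = 2087 / 5.91 = 353.1 L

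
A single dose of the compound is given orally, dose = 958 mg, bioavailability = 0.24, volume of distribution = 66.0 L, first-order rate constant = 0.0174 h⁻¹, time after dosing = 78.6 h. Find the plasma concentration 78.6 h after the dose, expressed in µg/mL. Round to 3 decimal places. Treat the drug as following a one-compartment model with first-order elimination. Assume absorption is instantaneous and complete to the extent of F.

0.887 µg/mL

Amount reaching circulation = F × Dose = 0.24 × 958.0 = 229.9 mg
C₀ = F·Dose / Vd = 229.9 / 66.0 = 3.483 mg/L
C = C₀ · e^(−k·t) = 3.483 × e^(−0.01740 × 78.6)
  = 3.483 × 0.2547 = 0.8871 mg/L
(0.8871 mg/L = 0.8871 µg/mL)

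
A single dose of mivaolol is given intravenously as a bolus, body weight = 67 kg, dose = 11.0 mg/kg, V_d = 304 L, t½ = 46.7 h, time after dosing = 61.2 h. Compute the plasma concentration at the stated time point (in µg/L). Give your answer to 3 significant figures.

Total dose = 11.0 × 67 = 737.0 mg
C₀ = Dose / Vd = 737.0 / 304 = 2.424 mg/L
k = ln2 / t½ = 0.693147 / 46.7 = 0.01484 h⁻¹
C = C₀ · e^(−k·t) = 2.424 × e^(−0.01484 × 61.2)
  = 2.424 × 0.4032 = 0.9774 mg/L
Convert: 0.9774 mg/L × 1000 = 977.4 µg/L

977 µg/L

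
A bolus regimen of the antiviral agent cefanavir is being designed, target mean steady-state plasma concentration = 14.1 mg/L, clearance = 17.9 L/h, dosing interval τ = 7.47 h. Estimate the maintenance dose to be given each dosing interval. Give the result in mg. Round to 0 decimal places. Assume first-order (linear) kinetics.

At steady state, Dose/τ = Css × CL.
Dose = Css × CL × τ = 14.1 × 17.90 × 7.47 = 1885 mg

1885 mg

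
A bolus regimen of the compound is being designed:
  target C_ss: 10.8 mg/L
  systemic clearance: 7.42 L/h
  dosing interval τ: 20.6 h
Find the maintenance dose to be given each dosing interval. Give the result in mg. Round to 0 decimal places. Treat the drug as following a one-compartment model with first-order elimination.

1651 mg

At steady state, Dose/τ = Css × CL.
Dose = Css × CL × τ = 10.8 × 7.420 × 20.6 = 1651 mg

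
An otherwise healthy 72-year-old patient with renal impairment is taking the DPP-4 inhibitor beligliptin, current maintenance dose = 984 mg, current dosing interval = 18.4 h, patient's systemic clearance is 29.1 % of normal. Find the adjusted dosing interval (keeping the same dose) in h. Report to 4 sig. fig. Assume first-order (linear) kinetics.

To keep the same average steady-state level, dosing rate must scale with clearance.
CL ratio = 29.1 / 100 = 0.2910
New interval (same dose) = 18.4 / 0.2910 = 63.23 h

63.23 h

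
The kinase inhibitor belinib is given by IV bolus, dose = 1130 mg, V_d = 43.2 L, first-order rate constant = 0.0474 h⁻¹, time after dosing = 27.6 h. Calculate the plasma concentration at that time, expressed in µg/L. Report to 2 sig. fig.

C₀ = Dose / Vd = 1130 / 43.2 = 26.16 mg/L
C = C₀ · e^(−k·t) = 26.16 × e^(−0.04740 × 27.6)
  = 26.16 × 0.2703 = 7.071 mg/L
Convert: 7.071 mg/L × 1000 = 7071 µg/L

7100 µg/L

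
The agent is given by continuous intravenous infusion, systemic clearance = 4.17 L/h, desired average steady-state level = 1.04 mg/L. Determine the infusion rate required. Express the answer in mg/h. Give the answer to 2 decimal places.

At steady state, infusion rate R₀ = Css × CL = 1.04 × 4.170 = 4.337 mg/h

4.34 mg/h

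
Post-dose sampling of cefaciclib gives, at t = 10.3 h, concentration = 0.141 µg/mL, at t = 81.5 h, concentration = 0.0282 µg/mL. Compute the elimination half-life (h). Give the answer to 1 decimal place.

30.7 h

k = ln(C₁/C₂) / (t₂ − t₁) = ln(0.141/0.0282) / (81.5 − 10.3)
  = 1.609 / 71.20 = 0.02260 h⁻¹
t½ = ln2 / k = 0.693147 / 0.02260 = 30.67 h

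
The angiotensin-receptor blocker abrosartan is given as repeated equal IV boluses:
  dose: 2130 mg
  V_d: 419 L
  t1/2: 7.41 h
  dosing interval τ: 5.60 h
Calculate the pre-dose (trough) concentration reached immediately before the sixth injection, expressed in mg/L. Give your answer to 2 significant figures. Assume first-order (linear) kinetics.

C₀ per dose = Dose / Vd = 2130 / 419 = 5.084 mg/L
k = ln2 / t½ = 0.693147 / 7.41 = 0.09354 h⁻¹
Fraction remaining after one interval: r = e^(−kτ) = e^(−0.09354 × 5.60) = 0.5923
Before dose 6, 5 doses have been given (aged 1τ, 2τ, 3τ, 4τ, 5τ).
C_trough = C₀ × (r + r² + … + r^5) = C₀ × r(1−r^5)/(1−r)
        = 5.084 × 0.5923 × (1 − 0.07290) / (1 − 0.5923) = 6.848 mg/L

6.8 mg/L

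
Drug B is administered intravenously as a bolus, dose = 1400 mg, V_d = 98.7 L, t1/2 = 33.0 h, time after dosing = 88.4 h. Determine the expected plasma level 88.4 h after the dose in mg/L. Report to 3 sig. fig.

2.22 mg/L

C₀ = Dose / Vd = 1400 / 98.7 = 14.18 mg/L
k = ln2 / t½ = 0.693147 / 33.0 = 0.02100 h⁻¹
C = C₀ · e^(−k·t) = 14.18 × e^(−0.02100 × 88.4)
  = 14.18 × 0.1562 = 2.215 mg/L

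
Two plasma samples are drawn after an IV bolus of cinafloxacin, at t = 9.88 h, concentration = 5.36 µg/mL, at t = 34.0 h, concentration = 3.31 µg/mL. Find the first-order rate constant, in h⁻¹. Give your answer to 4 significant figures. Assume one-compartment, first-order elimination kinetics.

k = ln(C₁/C₂) / (t₂ − t₁) = ln(5.36/3.31) / (34.0 − 9.88)
  = 0.4820 / 24.12 = 0.01998 h⁻¹

0.01998 h⁻¹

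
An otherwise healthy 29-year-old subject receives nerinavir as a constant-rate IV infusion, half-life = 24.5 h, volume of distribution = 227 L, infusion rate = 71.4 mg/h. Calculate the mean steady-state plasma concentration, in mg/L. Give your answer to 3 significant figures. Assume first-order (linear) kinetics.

k = ln2 / t½ = 0.693147 / 24.5 = 0.02829 h⁻¹
CL = k × Vd = 0.02829 × 227 = 6.422 L/h
At steady state Css = R₀ / CL = 71.4 / 6.422 = 11.12 mg/L

11.1 mg/L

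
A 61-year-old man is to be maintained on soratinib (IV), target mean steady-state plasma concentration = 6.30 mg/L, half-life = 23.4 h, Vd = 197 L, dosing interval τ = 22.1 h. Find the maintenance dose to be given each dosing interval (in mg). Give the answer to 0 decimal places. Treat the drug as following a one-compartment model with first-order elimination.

k = ln2 / t½ = 0.693147 / 23.4 = 0.02962 h⁻¹
CL = k × Vd = 0.02962 × 197 = 5.835 L/h
At steady state, Dose/τ = Css × CL.
Dose = Css × CL × τ = 6.30 × 5.835 × 22.1 = 812.4 mg

812 mg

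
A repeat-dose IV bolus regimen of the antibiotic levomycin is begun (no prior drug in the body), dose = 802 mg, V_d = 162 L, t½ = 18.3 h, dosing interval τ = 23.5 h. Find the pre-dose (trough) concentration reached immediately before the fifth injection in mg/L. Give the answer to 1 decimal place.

3.4 mg/L

C₀ per dose = Dose / Vd = 802 / 162 = 4.951 mg/L
k = ln2 / t½ = 0.693147 / 18.3 = 0.03788 h⁻¹
Fraction remaining after one interval: r = e^(−kτ) = e^(−0.03788 × 23.5) = 0.4106
Before dose 5, 4 doses have been given (aged 1τ, 2τ, 3τ, 4τ).
C_trough = C₀ × (r + r² + … + r^4) = C₀ × r(1−r^4)/(1−r)
        = 4.951 × 0.4106 × (1 − 0.02842) / (1 − 0.4106) = 3.351 mg/L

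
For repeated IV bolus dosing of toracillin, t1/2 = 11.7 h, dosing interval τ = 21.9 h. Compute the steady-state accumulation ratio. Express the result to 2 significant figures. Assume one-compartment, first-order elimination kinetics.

k = ln2 / t½ = 0.693147 / 11.7 = 0.05924 h⁻¹
e^(−kτ) = e^(−0.05924 × 21.9) = 0.2733
Accumulation ratio R = 1 / (1 − e^(−kτ)) = 1 / (1 − 0.2733) = 1.376

1.4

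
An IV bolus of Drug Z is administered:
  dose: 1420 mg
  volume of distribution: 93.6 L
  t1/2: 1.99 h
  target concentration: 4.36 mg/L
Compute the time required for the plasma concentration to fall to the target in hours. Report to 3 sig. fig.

C₀ = Dose / Vd = 1420 / 93.6 = 15.17 mg/L
k = ln2 / t½ = 0.693147 / 1.99 = 0.3483 h⁻¹
t = ln(C₀ / C) / k = ln(15.17 / 4.36) / 0.3483
  = ln(3.479) / 0.3483 = 1.247 / 0.3483 = 3.580 h

3.58 h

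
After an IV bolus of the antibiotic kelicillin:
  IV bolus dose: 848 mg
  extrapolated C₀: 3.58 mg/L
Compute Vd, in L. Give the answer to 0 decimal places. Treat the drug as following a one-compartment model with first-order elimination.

237 L

Vd = Dose / C₀ = 848.0 / 3.58 = 236.9 L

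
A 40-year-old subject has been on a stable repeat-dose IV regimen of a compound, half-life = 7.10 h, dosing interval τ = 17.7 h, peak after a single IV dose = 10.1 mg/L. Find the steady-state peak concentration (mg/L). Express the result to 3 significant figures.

k = ln2 / t½ = 0.693147 / 7.10 = 0.09763 h⁻¹
e^(−kτ) = e^(−0.09763 × 17.7) = 0.1776
Accumulation ratio R = 1 / (1 − e^(−kτ)) = 1 / (1 − 0.1776) = 1.216
Steady-state peak = C₀ × R = 10.1 × 1.216 = 12.28 mg/L

12.3 mg/L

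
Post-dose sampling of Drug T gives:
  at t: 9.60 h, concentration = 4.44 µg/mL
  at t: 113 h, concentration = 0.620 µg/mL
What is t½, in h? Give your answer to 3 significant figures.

36.4 h

k = ln(C₁/C₂) / (t₂ − t₁) = ln(4.44/0.620) / (113 − 9.60)
  = 1.969 / 103.4 = 0.01904 h⁻¹
t½ = ln2 / k = 0.693147 / 0.01904 = 36.40 h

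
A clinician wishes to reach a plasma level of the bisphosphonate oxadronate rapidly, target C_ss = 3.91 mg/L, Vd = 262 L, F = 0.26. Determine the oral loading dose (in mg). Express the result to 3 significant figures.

LD = Css × Vd / F = 3.91 × 262 / 0.26 = 3940 mg

3940 mg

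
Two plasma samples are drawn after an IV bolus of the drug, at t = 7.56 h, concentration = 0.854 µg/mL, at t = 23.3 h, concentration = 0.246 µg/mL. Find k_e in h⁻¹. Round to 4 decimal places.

k = ln(C₁/C₂) / (t₂ − t₁) = ln(0.854/0.246) / (23.3 − 7.56)
  = 1.245 / 15.74 = 0.07910 h⁻¹

0.0791 h⁻¹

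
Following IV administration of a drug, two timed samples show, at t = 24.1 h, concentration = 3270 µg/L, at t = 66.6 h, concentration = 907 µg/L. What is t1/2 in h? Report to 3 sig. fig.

k = ln(C₁/C₂) / (t₂ − t₁) = ln(3270/907) / (66.6 − 24.1)
  = 1.282 / 42.50 = 0.03016 h⁻¹
t½ = ln2 / k = 0.693147 / 0.03016 = 22.98 h

23.0 h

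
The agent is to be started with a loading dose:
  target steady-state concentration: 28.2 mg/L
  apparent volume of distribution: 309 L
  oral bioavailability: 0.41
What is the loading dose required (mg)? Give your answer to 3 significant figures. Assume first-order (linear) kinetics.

21300 mg

LD = Css × Vd / F = 28.2 × 309 / 0.41 = 21250 mg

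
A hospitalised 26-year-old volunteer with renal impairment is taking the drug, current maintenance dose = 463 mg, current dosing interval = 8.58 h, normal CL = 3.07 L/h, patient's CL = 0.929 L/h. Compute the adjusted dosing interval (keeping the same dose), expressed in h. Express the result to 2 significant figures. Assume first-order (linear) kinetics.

To keep the same average steady-state level, dosing rate must scale with clearance.
CL ratio = 0.929 / 3.07 = 0.3026
New interval (same dose) = 8.58 / 0.3026 = 28.35 h

28 h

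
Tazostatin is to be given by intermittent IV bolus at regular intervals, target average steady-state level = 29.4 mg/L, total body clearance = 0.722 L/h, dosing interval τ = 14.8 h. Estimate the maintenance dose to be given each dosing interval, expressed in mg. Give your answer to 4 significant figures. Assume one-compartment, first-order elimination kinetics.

At steady state, Dose/τ = Css × CL.
Dose = Css × CL × τ = 29.4 × 0.7220 × 14.8 = 314.2 mg

314.2 mg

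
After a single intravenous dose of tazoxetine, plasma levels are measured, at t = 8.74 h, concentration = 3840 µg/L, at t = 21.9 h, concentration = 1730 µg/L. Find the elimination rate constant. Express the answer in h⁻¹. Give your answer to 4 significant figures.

k = ln(C₁/C₂) / (t₂ − t₁) = ln(3840/1730) / (21.9 − 8.74)
  = 0.7974 / 13.16 = 0.06059 h⁻¹

0.06059 h⁻¹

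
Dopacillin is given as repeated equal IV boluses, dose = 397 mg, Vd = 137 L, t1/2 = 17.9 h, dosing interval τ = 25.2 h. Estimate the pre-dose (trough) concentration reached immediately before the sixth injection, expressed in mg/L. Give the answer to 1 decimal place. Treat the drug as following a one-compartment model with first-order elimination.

1.7 mg/L

C₀ per dose = Dose / Vd = 397 / 137 = 2.898 mg/L
k = ln2 / t½ = 0.693147 / 17.9 = 0.03872 h⁻¹
Fraction remaining after one interval: r = e^(−kτ) = e^(−0.03872 × 25.2) = 0.3769
Before dose 6, 5 doses have been given (aged 1τ, 2τ, 3τ, 4τ, 5τ).
C_trough = C₀ × (r + r² + … + r^5) = C₀ × r(1−r^5)/(1−r)
        = 2.898 × 0.3769 × (1 − 0.007606) / (1 − 0.3769) = 1.740 mg/L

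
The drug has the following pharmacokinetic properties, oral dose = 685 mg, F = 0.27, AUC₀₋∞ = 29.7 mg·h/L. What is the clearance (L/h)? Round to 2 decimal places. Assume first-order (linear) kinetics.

CL = F·Dose / AUC = 0.27 × 685 / 29.7 = 6.227 L/h

6.23 L/h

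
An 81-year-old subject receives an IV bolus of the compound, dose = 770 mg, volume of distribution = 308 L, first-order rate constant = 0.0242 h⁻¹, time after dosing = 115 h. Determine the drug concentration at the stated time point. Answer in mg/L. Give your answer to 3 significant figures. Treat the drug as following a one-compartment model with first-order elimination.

C₀ = Dose / Vd = 770.0 / 308 = 2.500 mg/L
C = C₀ · e^(−k·t) = 2.500 × e^(−0.02420 × 115)
  = 2.500 × 0.06185 = 0.1546 mg/L

0.155 mg/L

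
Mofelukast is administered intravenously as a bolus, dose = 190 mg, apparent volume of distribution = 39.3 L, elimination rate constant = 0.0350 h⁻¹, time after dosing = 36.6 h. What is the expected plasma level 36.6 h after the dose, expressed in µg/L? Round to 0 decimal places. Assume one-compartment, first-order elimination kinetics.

C₀ = Dose / Vd = 190.0 / 39.3 = 4.835 mg/L
C = C₀ · e^(−k·t) = 4.835 × e^(−0.03500 × 36.6)
  = 4.835 × 0.2778 = 1.343 mg/L
Convert: 1.343 mg/L × 1000 = 1343 µg/L

1343 µg/L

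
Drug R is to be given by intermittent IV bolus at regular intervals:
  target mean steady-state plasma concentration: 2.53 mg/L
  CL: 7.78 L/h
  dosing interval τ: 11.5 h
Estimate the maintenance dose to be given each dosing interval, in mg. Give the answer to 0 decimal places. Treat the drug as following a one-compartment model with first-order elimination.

226 mg

At steady state, Dose/τ = Css × CL.
Dose = Css × CL × τ = 2.53 × 7.780 × 11.5 = 226.4 mg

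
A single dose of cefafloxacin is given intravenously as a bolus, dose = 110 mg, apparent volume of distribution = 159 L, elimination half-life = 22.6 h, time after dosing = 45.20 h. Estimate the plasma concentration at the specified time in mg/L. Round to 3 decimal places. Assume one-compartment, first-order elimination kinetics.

C₀ = Dose / Vd = 110.0 / 159 = 0.6918 mg/L
k = ln2 / t½ = 0.693147 / 22.6 = 0.03067 h⁻¹
t / t½ = 45.20 / 22.6 = 2 half-lives
C = C₀ × (1/2)^2 = 0.6918 × 0.2500 = 0.1730 mg/L

0.173 mg/L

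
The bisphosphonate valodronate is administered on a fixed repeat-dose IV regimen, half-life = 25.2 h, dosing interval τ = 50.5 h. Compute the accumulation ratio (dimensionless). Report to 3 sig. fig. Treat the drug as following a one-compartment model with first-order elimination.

1.33

k = ln2 / t½ = 0.693147 / 25.2 = 0.02751 h⁻¹
e^(−kτ) = e^(−0.02751 × 50.5) = 0.2493
Accumulation ratio R = 1 / (1 − e^(−kτ)) = 1 / (1 − 0.2493) = 1.332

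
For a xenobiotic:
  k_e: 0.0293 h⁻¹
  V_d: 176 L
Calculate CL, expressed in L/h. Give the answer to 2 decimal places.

5.16 L/h

CL = k × Vd = 0.0293 × 176 = 5.157 L/h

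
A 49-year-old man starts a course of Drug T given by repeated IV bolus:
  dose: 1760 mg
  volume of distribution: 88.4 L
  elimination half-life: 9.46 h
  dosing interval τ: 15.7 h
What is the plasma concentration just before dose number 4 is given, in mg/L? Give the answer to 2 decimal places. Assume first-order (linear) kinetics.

8.93 mg/L

C₀ per dose = Dose / Vd = 1760 / 88.4 = 19.91 mg/L
k = ln2 / t½ = 0.693147 / 9.46 = 0.07327 h⁻¹
Fraction remaining after one interval: r = e^(−kτ) = e^(−0.07327 × 15.7) = 0.3165
Before dose 4, 3 doses have been given (aged 1τ, 2τ, 3τ).
C_trough = C₀ × (r + r² + … + r^3) = C₀ × r(1−r^3)/(1−r)
        = 19.91 × 0.3165 × (1 − 0.03170) / (1 − 0.3165) = 8.927 mg/L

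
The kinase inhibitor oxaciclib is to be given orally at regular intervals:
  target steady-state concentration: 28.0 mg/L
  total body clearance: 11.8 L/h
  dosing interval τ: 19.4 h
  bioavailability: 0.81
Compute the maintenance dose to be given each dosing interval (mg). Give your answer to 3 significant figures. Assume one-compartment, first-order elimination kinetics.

7910 mg

At steady state, F × (Dose/τ) = Css × CL.
Dose = Css × CL × τ / F = 28.0 × 11.80 × 19.4 / 0.81 = 7913 mg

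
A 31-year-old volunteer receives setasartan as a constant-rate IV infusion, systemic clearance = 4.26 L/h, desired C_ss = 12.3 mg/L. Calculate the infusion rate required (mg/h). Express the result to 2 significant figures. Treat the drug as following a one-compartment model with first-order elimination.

52 mg/h

At steady state, infusion rate R₀ = Css × CL = 12.3 × 4.260 = 52.40 mg/h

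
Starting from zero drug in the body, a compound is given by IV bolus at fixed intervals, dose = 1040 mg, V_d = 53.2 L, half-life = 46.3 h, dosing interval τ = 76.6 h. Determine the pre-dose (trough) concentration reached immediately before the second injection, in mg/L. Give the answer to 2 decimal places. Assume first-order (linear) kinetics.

6.21 mg/L

C₀ per dose = Dose / Vd = 1040 / 53.2 = 19.55 mg/L
k = ln2 / t½ = 0.693147 / 46.3 = 0.01497 h⁻¹
Fraction remaining after one interval: r = e^(−kτ) = e^(−0.01497 × 76.6) = 0.3177
Before dose 2, 1 dose has been given (aged 1τ).
C_trough = C₀ × r = 19.55 × 0.3177 = 6.211 mg/L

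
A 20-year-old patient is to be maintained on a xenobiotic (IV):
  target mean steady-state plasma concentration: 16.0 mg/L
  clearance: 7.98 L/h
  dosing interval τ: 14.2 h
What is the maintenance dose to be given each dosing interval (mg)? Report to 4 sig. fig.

At steady state, Dose/τ = Css × CL.
Dose = Css × CL × τ = 16.0 × 7.980 × 14.2 = 1813 mg

1813 mg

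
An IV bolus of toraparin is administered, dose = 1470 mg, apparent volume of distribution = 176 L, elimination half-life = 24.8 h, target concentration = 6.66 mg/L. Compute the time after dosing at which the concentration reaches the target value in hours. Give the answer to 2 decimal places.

C₀ = Dose / Vd = 1470 / 176 = 8.352 mg/L
k = ln2 / t½ = 0.693147 / 24.8 = 0.02795 h⁻¹
t = ln(C₀ / C) / k = ln(8.352 / 6.66) / 0.02795
  = ln(1.254) / 0.02795 = 0.2263 / 0.02795 = 8.097 h

8.10 h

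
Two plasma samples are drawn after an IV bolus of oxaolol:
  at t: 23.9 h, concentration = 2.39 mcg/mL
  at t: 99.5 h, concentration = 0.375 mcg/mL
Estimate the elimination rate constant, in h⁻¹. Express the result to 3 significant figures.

0.0245 h⁻¹

k = ln(C₁/C₂) / (t₂ − t₁) = ln(2.39/0.375) / (99.5 − 23.9)
  = 1.852 / 75.60 = 0.02450 h⁻¹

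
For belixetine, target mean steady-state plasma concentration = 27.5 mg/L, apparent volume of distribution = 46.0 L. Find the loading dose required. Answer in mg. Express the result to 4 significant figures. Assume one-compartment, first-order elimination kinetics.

1265 mg

LD = Css × Vd = 27.5 × 46.0 = 1265 mg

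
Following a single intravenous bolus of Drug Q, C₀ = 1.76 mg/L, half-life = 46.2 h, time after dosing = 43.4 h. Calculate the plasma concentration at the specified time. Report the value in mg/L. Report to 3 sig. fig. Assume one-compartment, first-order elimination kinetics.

0.918 mg/L

k = ln2 / t½ = 0.693147 / 46.2 = 0.01500 h⁻¹
C = C₀ · e^(−k·t) = 1.760 × e^(−0.01500 × 43.4)
  = 1.760 × 0.5215 = 0.9178 mg/L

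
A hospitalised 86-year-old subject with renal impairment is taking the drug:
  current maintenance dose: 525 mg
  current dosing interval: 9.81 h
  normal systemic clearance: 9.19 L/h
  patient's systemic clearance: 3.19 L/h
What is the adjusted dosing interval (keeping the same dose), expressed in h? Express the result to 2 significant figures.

28 h

To keep the same average steady-state level, dosing rate must scale with clearance.
CL ratio = 3.19 / 9.19 = 0.3471
New interval (same dose) = 9.81 / 0.3471 = 28.26 h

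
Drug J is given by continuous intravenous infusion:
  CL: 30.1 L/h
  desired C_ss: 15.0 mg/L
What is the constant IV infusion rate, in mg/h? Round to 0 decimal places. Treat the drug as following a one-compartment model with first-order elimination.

At steady state, infusion rate R₀ = Css × CL = 15.0 × 30.10 = 451.5 mg/h

452 mg/h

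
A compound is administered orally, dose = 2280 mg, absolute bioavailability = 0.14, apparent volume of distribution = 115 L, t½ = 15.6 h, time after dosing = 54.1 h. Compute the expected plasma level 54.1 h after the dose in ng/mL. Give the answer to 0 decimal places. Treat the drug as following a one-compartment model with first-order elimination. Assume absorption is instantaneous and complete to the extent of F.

251 ng/mL

Amount reaching circulation = F × Dose = 0.14 × 2280 = 319.2 mg
C₀ = F·Dose / Vd = 319.2 / 115 = 2.776 mg/L
k = ln2 / t½ = 0.693147 / 15.6 = 0.04443 h⁻¹
C = C₀ · e^(−k·t) = 2.776 × e^(−0.04443 × 54.1)
  = 2.776 × 0.09039 = 0.2509 mg/L
Convert: 0.2509 mg/L × 1000 = 250.9 ng/mL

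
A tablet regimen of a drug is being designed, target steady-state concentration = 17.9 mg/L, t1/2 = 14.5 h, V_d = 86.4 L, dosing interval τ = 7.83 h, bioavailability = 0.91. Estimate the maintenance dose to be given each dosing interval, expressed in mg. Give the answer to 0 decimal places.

636 mg

k = ln2 / t½ = 0.693147 / 14.5 = 0.04780 h⁻¹
CL = k × Vd = 0.04780 × 86.4 = 4.130 L/h
At steady state, F × (Dose/τ) = Css × CL.
Dose = Css × CL × τ / F = 17.9 × 4.130 × 7.83 / 0.91 = 636.1 mg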